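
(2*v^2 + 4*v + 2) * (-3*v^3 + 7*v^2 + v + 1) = -6*v^5 + 2*v^4 + 24*v^3 + 20*v^2 + 6*v + 2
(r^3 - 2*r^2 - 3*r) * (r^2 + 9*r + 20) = r^5 + 7*r^4 - r^3 - 67*r^2 - 60*r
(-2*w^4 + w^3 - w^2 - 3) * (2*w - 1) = -4*w^5 + 4*w^4 - 3*w^3 + w^2 - 6*w + 3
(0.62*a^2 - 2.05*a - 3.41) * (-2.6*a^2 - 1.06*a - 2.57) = -1.612*a^4 + 4.6728*a^3 + 9.4456*a^2 + 8.8831*a + 8.7637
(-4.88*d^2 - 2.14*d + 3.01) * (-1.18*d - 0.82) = 5.7584*d^3 + 6.5268*d^2 - 1.797*d - 2.4682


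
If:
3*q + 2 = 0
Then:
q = -2/3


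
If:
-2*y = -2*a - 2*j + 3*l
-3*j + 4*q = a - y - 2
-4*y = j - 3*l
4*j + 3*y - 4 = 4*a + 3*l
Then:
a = 17*y/10 - 2/5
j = 13*y/5 + 4/5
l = 11*y/5 + 4/15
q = 17*y/8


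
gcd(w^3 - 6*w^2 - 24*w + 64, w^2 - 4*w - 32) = w^2 - 4*w - 32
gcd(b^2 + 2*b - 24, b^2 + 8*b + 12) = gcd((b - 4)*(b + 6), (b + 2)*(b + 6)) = b + 6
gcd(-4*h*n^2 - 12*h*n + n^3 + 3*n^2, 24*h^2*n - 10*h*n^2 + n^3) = 4*h*n - n^2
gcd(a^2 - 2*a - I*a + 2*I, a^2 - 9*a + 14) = a - 2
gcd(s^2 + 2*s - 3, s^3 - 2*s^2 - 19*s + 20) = s - 1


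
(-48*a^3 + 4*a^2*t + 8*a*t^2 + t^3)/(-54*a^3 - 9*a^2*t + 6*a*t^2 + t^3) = (-8*a^2 + 2*a*t + t^2)/(-9*a^2 + t^2)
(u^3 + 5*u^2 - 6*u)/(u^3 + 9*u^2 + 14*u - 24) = u/(u + 4)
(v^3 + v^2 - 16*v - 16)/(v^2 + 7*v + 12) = (v^2 - 3*v - 4)/(v + 3)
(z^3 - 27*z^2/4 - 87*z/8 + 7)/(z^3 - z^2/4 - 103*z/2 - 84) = (z - 1/2)/(z + 6)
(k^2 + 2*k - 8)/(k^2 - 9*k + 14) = (k + 4)/(k - 7)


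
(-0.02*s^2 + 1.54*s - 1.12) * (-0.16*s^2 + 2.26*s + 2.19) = 0.0032*s^4 - 0.2916*s^3 + 3.6158*s^2 + 0.8414*s - 2.4528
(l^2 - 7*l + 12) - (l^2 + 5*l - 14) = 26 - 12*l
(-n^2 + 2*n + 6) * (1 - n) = n^3 - 3*n^2 - 4*n + 6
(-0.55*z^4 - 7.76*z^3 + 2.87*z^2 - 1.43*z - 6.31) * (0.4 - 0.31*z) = 0.1705*z^5 + 2.1856*z^4 - 3.9937*z^3 + 1.5913*z^2 + 1.3841*z - 2.524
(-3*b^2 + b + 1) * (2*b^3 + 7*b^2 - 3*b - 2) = -6*b^5 - 19*b^4 + 18*b^3 + 10*b^2 - 5*b - 2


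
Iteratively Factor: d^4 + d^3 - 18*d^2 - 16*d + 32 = (d + 2)*(d^3 - d^2 - 16*d + 16) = (d - 1)*(d + 2)*(d^2 - 16) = (d - 4)*(d - 1)*(d + 2)*(d + 4)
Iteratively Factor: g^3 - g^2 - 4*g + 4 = (g - 1)*(g^2 - 4) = (g - 2)*(g - 1)*(g + 2)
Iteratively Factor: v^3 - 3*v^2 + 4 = (v - 2)*(v^2 - v - 2) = (v - 2)^2*(v + 1)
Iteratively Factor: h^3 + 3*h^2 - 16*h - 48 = (h + 4)*(h^2 - h - 12) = (h - 4)*(h + 4)*(h + 3)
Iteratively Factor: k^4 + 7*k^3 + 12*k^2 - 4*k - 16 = (k - 1)*(k^3 + 8*k^2 + 20*k + 16) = (k - 1)*(k + 4)*(k^2 + 4*k + 4) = (k - 1)*(k + 2)*(k + 4)*(k + 2)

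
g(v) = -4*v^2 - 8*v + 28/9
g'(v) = -8*v - 8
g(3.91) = -89.32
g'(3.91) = -39.28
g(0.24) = 0.96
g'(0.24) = -9.92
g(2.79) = -50.35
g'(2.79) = -30.32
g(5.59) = -166.60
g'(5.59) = -52.72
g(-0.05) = 3.50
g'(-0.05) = -7.60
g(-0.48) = 6.03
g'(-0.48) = -4.16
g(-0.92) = 7.09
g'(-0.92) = -0.64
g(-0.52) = 6.19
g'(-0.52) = -3.84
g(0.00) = 3.11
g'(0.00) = -8.00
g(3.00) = -56.89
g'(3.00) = -32.00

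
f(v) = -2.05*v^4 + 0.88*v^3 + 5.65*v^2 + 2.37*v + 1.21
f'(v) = -8.2*v^3 + 2.64*v^2 + 11.3*v + 2.37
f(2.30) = -10.11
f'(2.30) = -57.44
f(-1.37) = -0.92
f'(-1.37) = 12.93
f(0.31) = 2.49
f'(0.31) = 5.88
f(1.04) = 8.38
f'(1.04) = 7.75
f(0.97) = 7.81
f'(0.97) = 8.33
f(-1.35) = -0.67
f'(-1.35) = 12.10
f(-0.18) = 0.96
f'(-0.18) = 0.47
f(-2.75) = -98.12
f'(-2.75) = 161.79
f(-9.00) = -13654.04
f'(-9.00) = 6092.31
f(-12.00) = -43243.07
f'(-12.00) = 14416.53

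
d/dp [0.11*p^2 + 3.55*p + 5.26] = 0.22*p + 3.55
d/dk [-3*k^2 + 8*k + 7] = 8 - 6*k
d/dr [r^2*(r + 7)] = r*(3*r + 14)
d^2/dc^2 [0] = 0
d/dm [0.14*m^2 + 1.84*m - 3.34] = 0.28*m + 1.84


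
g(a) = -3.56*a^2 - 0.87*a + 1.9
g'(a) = -7.12*a - 0.87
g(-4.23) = -58.12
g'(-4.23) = 29.25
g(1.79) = -11.06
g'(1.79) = -13.61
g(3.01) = -32.97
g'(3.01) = -22.30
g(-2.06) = -11.42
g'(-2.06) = 13.80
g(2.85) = -29.50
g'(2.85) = -21.16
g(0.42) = 0.91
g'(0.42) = -3.86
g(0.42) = 0.91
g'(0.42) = -3.86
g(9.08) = -299.51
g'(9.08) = -65.52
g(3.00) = -32.75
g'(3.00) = -22.23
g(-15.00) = -786.05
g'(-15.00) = 105.93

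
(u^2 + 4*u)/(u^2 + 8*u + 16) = u/(u + 4)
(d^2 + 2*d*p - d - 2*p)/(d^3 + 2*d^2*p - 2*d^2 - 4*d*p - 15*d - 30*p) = (d - 1)/(d^2 - 2*d - 15)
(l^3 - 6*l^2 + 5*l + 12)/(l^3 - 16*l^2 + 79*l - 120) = (l^2 - 3*l - 4)/(l^2 - 13*l + 40)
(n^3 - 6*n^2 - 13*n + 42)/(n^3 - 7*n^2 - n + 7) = (n^2 + n - 6)/(n^2 - 1)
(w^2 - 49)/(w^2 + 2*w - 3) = (w^2 - 49)/(w^2 + 2*w - 3)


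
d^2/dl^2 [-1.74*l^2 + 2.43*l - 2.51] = -3.48000000000000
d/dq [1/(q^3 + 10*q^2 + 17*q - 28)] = (-3*q^2 - 20*q - 17)/(q^3 + 10*q^2 + 17*q - 28)^2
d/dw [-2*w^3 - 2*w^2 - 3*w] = -6*w^2 - 4*w - 3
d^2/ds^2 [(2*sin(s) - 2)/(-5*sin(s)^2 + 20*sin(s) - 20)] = 2*(sin(s)^3 + 4*sin(s)^2 - 2*sin(s) - 2)/(5*(sin(s) - 2)^4)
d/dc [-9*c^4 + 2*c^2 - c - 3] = -36*c^3 + 4*c - 1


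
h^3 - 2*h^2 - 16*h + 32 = (h - 4)*(h - 2)*(h + 4)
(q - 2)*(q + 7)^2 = q^3 + 12*q^2 + 21*q - 98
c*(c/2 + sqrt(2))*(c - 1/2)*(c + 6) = c^4/2 + sqrt(2)*c^3 + 11*c^3/4 - 3*c^2/2 + 11*sqrt(2)*c^2/2 - 3*sqrt(2)*c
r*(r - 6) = r^2 - 6*r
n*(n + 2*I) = n^2 + 2*I*n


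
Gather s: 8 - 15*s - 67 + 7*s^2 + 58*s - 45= 7*s^2 + 43*s - 104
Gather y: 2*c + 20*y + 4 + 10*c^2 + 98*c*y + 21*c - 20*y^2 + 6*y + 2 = 10*c^2 + 23*c - 20*y^2 + y*(98*c + 26) + 6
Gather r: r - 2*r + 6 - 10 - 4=-r - 8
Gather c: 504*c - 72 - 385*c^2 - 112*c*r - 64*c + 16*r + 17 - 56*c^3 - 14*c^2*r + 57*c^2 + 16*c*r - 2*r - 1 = -56*c^3 + c^2*(-14*r - 328) + c*(440 - 96*r) + 14*r - 56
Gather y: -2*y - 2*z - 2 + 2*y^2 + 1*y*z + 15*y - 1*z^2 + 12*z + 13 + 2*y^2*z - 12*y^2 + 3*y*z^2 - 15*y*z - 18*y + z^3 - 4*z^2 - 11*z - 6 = y^2*(2*z - 10) + y*(3*z^2 - 14*z - 5) + z^3 - 5*z^2 - z + 5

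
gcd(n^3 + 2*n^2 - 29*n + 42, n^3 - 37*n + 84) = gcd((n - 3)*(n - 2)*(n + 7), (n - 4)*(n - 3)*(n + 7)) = n^2 + 4*n - 21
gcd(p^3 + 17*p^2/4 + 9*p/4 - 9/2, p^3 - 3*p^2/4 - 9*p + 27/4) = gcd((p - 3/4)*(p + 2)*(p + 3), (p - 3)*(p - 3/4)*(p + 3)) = p^2 + 9*p/4 - 9/4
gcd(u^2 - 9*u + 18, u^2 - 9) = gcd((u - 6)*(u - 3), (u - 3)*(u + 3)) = u - 3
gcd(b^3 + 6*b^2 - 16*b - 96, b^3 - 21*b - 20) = b + 4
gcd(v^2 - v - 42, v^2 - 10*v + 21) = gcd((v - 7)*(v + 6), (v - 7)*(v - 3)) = v - 7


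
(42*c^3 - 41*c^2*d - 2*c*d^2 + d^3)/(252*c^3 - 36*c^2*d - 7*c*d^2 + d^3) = (c - d)/(6*c - d)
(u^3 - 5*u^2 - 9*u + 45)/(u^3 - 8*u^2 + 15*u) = (u + 3)/u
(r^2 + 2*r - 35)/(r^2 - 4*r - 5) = (r + 7)/(r + 1)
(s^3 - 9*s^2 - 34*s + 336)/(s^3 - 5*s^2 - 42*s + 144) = (s - 7)/(s - 3)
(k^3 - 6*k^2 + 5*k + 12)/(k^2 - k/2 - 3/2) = 2*(k^2 - 7*k + 12)/(2*k - 3)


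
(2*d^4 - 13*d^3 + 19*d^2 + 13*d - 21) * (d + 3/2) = 2*d^5 - 10*d^4 - d^3/2 + 83*d^2/2 - 3*d/2 - 63/2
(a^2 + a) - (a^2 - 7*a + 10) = 8*a - 10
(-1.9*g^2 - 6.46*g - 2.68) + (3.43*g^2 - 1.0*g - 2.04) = 1.53*g^2 - 7.46*g - 4.72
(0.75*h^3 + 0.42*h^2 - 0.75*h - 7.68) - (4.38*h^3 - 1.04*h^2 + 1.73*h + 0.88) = -3.63*h^3 + 1.46*h^2 - 2.48*h - 8.56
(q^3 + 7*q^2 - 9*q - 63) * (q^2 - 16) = q^5 + 7*q^4 - 25*q^3 - 175*q^2 + 144*q + 1008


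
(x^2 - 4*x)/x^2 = (x - 4)/x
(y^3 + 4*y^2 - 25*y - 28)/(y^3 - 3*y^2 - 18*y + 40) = (y^3 + 4*y^2 - 25*y - 28)/(y^3 - 3*y^2 - 18*y + 40)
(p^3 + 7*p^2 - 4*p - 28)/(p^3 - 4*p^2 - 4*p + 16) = (p + 7)/(p - 4)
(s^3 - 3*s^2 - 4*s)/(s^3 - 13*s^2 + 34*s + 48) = s*(s - 4)/(s^2 - 14*s + 48)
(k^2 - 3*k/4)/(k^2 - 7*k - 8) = k*(3 - 4*k)/(4*(-k^2 + 7*k + 8))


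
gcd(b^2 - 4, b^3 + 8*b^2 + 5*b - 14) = b + 2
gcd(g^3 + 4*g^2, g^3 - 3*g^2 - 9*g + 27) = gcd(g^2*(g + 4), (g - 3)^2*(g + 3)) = 1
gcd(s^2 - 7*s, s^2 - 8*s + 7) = s - 7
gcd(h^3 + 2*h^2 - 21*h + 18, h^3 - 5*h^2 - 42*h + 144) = h^2 + 3*h - 18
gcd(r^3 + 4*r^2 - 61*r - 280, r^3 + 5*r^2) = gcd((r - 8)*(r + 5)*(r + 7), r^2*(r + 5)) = r + 5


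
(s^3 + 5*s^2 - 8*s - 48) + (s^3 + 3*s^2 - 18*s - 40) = 2*s^3 + 8*s^2 - 26*s - 88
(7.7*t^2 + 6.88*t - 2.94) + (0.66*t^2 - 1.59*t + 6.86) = 8.36*t^2 + 5.29*t + 3.92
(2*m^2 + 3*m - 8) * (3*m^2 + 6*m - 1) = 6*m^4 + 21*m^3 - 8*m^2 - 51*m + 8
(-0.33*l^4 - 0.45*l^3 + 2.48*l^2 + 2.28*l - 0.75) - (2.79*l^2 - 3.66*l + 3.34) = -0.33*l^4 - 0.45*l^3 - 0.31*l^2 + 5.94*l - 4.09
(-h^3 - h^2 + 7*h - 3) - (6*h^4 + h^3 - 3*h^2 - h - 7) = -6*h^4 - 2*h^3 + 2*h^2 + 8*h + 4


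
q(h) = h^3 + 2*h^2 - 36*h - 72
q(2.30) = -132.05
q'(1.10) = -27.97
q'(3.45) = 13.51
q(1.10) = -107.85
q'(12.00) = 444.00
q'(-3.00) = -21.00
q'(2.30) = -10.93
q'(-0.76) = -37.31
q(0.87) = -101.15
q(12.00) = 1512.00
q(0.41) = -86.35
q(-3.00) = 27.00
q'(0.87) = -30.25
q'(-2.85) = -23.03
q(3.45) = -131.33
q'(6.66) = 123.71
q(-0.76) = -43.92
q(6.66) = 72.36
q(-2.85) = 23.70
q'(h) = 3*h^2 + 4*h - 36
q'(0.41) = -33.86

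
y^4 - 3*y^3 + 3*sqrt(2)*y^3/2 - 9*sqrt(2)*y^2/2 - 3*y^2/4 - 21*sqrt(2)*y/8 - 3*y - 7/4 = (y - 7/2)*(y + 1/2)*(y + sqrt(2)/2)*(y + sqrt(2))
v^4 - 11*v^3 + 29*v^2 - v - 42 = (v - 7)*(v - 3)*(v - 2)*(v + 1)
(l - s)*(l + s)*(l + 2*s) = l^3 + 2*l^2*s - l*s^2 - 2*s^3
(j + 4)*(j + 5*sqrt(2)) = j^2 + 4*j + 5*sqrt(2)*j + 20*sqrt(2)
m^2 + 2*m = m*(m + 2)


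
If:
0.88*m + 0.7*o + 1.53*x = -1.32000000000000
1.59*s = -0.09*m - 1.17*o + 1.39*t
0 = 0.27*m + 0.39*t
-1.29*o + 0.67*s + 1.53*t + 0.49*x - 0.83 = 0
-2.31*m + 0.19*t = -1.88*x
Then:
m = -0.39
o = -0.27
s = 0.46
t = 0.27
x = -0.51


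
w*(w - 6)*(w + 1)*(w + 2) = w^4 - 3*w^3 - 16*w^2 - 12*w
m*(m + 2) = m^2 + 2*m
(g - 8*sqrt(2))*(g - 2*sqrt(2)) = g^2 - 10*sqrt(2)*g + 32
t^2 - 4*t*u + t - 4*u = (t + 1)*(t - 4*u)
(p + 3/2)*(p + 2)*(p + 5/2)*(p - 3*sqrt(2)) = p^4 - 3*sqrt(2)*p^3 + 6*p^3 - 18*sqrt(2)*p^2 + 47*p^2/4 - 141*sqrt(2)*p/4 + 15*p/2 - 45*sqrt(2)/2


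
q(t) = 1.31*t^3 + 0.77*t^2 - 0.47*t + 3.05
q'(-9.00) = 304.00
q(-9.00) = -885.34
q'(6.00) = 150.25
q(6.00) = 310.91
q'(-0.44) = -0.39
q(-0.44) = 3.29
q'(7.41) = 226.73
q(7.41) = 574.84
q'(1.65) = 12.77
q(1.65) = 10.26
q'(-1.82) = 9.74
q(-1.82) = -1.44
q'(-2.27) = 16.29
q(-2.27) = -7.24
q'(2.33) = 24.45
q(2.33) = 22.71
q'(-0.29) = -0.59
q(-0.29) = 3.22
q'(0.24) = 0.13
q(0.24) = 3.00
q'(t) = 3.93*t^2 + 1.54*t - 0.47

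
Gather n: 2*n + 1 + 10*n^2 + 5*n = 10*n^2 + 7*n + 1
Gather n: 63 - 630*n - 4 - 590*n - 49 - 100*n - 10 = -1320*n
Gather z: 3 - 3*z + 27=30 - 3*z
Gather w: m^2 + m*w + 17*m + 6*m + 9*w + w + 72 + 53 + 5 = m^2 + 23*m + w*(m + 10) + 130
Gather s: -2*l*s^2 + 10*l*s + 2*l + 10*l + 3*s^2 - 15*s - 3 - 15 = 12*l + s^2*(3 - 2*l) + s*(10*l - 15) - 18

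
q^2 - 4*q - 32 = (q - 8)*(q + 4)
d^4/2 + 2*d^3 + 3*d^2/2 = d^2*(d/2 + 1/2)*(d + 3)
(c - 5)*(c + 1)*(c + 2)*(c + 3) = c^4 + c^3 - 19*c^2 - 49*c - 30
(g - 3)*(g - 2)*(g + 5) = g^3 - 19*g + 30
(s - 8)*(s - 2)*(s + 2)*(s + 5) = s^4 - 3*s^3 - 44*s^2 + 12*s + 160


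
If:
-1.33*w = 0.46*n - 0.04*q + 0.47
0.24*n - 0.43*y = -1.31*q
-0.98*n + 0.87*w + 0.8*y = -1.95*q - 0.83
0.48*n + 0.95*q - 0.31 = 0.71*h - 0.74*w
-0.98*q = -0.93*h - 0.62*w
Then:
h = 3.21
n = 7.28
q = 1.26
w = -2.83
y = 7.89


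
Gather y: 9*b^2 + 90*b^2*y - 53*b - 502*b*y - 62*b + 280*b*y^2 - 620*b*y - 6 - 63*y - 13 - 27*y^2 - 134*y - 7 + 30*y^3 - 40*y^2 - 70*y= 9*b^2 - 115*b + 30*y^3 + y^2*(280*b - 67) + y*(90*b^2 - 1122*b - 267) - 26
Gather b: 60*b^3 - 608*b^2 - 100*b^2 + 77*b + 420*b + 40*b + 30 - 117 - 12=60*b^3 - 708*b^2 + 537*b - 99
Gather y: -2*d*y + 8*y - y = y*(7 - 2*d)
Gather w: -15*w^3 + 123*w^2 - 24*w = -15*w^3 + 123*w^2 - 24*w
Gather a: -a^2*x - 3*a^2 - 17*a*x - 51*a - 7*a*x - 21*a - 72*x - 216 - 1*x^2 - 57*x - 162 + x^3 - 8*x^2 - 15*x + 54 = a^2*(-x - 3) + a*(-24*x - 72) + x^3 - 9*x^2 - 144*x - 324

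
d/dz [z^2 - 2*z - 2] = 2*z - 2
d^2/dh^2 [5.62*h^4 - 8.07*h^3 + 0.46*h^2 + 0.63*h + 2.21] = 67.44*h^2 - 48.42*h + 0.92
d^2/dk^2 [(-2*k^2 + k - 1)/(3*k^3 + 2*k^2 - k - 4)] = 6*(-6*k^6 + 9*k^5 - 18*k^4 - 71*k^3 + 7*k^2 - 2*k - 15)/(27*k^9 + 54*k^8 + 9*k^7 - 136*k^6 - 147*k^5 + 30*k^4 + 191*k^3 + 84*k^2 - 48*k - 64)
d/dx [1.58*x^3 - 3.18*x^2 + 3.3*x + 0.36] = 4.74*x^2 - 6.36*x + 3.3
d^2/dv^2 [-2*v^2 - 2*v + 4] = -4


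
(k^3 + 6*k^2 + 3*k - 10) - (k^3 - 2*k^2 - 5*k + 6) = 8*k^2 + 8*k - 16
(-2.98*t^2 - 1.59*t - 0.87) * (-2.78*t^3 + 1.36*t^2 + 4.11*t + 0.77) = 8.2844*t^5 + 0.3674*t^4 - 11.9916*t^3 - 10.0127*t^2 - 4.8*t - 0.6699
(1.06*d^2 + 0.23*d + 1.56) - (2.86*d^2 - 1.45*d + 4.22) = -1.8*d^2 + 1.68*d - 2.66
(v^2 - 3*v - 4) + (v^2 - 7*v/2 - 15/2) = 2*v^2 - 13*v/2 - 23/2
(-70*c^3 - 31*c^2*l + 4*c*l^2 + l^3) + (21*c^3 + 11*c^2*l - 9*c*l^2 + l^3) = -49*c^3 - 20*c^2*l - 5*c*l^2 + 2*l^3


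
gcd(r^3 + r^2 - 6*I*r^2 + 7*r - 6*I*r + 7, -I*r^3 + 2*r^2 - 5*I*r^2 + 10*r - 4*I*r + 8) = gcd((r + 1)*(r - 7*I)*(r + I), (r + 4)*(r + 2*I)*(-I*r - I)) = r + 1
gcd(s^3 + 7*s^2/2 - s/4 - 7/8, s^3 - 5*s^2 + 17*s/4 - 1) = s - 1/2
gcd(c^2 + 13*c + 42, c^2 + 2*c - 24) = c + 6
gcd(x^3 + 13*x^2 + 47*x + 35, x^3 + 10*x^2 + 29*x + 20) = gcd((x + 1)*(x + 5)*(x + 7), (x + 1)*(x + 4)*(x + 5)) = x^2 + 6*x + 5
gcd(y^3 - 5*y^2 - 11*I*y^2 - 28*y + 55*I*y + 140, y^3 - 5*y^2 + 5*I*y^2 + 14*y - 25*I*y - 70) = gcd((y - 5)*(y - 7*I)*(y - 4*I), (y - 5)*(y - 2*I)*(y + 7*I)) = y - 5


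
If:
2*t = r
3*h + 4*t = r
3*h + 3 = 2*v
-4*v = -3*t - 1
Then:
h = -10/21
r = 10/7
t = 5/7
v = 11/14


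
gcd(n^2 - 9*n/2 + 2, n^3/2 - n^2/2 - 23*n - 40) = 1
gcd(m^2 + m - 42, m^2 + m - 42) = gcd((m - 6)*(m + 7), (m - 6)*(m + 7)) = m^2 + m - 42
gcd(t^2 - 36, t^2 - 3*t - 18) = t - 6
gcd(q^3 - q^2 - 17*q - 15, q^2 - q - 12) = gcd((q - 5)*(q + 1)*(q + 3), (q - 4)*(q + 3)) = q + 3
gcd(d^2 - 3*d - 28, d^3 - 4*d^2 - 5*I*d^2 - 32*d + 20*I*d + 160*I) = d + 4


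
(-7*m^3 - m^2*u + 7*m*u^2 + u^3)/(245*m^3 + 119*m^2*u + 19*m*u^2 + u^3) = (-m^2 + u^2)/(35*m^2 + 12*m*u + u^2)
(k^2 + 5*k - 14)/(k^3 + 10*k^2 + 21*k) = (k - 2)/(k*(k + 3))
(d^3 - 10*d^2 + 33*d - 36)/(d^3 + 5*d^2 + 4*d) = (d^3 - 10*d^2 + 33*d - 36)/(d*(d^2 + 5*d + 4))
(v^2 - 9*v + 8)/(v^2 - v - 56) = (v - 1)/(v + 7)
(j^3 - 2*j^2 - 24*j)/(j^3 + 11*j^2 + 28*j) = (j - 6)/(j + 7)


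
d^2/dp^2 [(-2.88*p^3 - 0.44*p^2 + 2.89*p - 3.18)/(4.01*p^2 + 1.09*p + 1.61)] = (2.8421709430404e-14*p^4 + 127.13305*p^3 - 320.088876*p^2 - 240.137034*p + 21.08011)/(64.481201*p^6 + 52.581927*p^5 + 91.959726*p^4 + 43.517923*p^3 + 36.921486*p^2 + 8.476167*p + 4.173281)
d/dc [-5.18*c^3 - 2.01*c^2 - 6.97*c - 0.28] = -15.54*c^2 - 4.02*c - 6.97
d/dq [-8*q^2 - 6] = -16*q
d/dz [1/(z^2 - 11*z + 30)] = (11 - 2*z)/(z^2 - 11*z + 30)^2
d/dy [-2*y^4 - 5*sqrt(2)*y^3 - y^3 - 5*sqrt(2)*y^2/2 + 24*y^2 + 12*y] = -8*y^3 - 15*sqrt(2)*y^2 - 3*y^2 - 5*sqrt(2)*y + 48*y + 12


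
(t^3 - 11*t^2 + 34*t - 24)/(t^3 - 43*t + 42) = (t - 4)/(t + 7)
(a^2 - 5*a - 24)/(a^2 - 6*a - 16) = (a + 3)/(a + 2)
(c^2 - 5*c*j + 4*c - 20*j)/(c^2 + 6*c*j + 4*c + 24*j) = (c - 5*j)/(c + 6*j)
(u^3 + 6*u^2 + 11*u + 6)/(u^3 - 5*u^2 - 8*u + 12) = (u^2 + 4*u + 3)/(u^2 - 7*u + 6)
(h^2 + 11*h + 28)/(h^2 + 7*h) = (h + 4)/h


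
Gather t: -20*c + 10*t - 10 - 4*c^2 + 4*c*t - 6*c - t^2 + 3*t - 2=-4*c^2 - 26*c - t^2 + t*(4*c + 13) - 12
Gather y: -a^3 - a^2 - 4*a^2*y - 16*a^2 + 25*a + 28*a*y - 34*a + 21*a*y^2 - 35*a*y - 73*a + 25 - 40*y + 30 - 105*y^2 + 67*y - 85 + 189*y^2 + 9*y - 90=-a^3 - 17*a^2 - 82*a + y^2*(21*a + 84) + y*(-4*a^2 - 7*a + 36) - 120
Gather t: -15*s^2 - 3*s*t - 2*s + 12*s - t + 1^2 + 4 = -15*s^2 + 10*s + t*(-3*s - 1) + 5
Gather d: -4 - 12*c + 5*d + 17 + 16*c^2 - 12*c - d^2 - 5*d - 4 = 16*c^2 - 24*c - d^2 + 9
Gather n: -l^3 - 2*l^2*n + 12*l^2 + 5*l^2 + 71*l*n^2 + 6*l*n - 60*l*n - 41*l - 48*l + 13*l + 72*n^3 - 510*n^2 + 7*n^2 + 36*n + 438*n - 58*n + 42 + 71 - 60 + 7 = -l^3 + 17*l^2 - 76*l + 72*n^3 + n^2*(71*l - 503) + n*(-2*l^2 - 54*l + 416) + 60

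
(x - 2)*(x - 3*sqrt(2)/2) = x^2 - 3*sqrt(2)*x/2 - 2*x + 3*sqrt(2)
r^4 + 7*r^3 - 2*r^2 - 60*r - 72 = (r - 3)*(r + 2)^2*(r + 6)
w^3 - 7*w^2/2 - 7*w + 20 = (w - 4)*(w - 2)*(w + 5/2)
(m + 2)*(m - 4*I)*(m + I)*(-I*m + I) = -I*m^4 - 3*m^3 - I*m^3 - 3*m^2 - 2*I*m^2 + 6*m - 4*I*m + 8*I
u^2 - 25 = (u - 5)*(u + 5)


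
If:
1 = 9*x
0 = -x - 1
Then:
No Solution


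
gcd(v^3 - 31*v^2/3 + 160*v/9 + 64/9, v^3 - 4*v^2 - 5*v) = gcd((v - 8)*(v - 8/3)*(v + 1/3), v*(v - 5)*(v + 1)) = 1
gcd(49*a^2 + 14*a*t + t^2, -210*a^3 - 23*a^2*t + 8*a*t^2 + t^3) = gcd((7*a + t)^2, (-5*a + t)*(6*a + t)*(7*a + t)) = 7*a + t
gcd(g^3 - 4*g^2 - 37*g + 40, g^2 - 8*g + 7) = g - 1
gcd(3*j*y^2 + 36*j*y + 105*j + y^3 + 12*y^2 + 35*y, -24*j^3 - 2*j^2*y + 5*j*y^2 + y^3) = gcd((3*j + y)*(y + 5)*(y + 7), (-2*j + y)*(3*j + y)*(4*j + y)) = 3*j + y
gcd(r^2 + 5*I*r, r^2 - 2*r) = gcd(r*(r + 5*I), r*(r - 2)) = r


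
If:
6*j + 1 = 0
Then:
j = -1/6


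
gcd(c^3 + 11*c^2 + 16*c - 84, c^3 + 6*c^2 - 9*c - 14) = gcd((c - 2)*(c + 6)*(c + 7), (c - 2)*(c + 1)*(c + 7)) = c^2 + 5*c - 14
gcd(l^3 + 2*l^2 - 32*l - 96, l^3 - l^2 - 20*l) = l + 4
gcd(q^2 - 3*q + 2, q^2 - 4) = q - 2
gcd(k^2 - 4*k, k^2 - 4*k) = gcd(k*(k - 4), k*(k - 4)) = k^2 - 4*k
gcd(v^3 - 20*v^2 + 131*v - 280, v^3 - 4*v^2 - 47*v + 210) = v - 5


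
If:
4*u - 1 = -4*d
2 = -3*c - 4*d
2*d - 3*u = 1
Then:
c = -17/15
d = 7/20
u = -1/10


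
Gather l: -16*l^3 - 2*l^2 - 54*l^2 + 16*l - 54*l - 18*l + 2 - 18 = -16*l^3 - 56*l^2 - 56*l - 16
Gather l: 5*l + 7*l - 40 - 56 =12*l - 96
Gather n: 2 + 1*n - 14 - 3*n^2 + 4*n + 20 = -3*n^2 + 5*n + 8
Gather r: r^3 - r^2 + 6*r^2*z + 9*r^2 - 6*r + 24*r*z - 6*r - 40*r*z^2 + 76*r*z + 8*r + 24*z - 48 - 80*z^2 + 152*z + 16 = r^3 + r^2*(6*z + 8) + r*(-40*z^2 + 100*z - 4) - 80*z^2 + 176*z - 32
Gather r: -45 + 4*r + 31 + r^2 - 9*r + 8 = r^2 - 5*r - 6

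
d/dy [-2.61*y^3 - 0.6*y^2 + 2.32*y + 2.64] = -7.83*y^2 - 1.2*y + 2.32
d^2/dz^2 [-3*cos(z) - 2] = 3*cos(z)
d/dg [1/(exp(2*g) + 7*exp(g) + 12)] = (-2*exp(g) - 7)*exp(g)/(exp(2*g) + 7*exp(g) + 12)^2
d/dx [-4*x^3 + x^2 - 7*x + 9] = -12*x^2 + 2*x - 7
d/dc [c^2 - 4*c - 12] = 2*c - 4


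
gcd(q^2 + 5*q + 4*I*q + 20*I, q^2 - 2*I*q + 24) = q + 4*I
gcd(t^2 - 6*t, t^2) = t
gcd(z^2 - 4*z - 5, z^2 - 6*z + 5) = z - 5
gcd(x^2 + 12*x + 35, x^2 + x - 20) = x + 5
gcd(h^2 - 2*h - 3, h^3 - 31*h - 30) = h + 1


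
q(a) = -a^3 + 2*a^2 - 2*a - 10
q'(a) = -3*a^2 + 4*a - 2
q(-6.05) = 296.75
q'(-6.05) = -136.01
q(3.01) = -25.17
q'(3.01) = -17.14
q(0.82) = -10.85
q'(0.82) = -0.74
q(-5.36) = 212.17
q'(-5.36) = -109.63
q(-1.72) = 4.45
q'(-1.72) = -17.76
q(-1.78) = 5.54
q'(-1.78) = -18.63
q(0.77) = -10.81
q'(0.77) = -0.70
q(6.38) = -201.05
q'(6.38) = -98.59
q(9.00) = -595.00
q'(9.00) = -209.00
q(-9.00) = 899.00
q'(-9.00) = -281.00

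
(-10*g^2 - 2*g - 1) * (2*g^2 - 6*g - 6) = -20*g^4 + 56*g^3 + 70*g^2 + 18*g + 6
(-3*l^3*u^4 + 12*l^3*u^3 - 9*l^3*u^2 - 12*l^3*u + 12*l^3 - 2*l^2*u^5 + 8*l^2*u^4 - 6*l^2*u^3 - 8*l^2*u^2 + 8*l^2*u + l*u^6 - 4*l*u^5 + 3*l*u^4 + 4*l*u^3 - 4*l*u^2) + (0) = -3*l^3*u^4 + 12*l^3*u^3 - 9*l^3*u^2 - 12*l^3*u + 12*l^3 - 2*l^2*u^5 + 8*l^2*u^4 - 6*l^2*u^3 - 8*l^2*u^2 + 8*l^2*u + l*u^6 - 4*l*u^5 + 3*l*u^4 + 4*l*u^3 - 4*l*u^2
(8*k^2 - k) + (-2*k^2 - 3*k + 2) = 6*k^2 - 4*k + 2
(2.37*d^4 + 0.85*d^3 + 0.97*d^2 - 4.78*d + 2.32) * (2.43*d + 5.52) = 5.7591*d^5 + 15.1479*d^4 + 7.0491*d^3 - 6.261*d^2 - 20.748*d + 12.8064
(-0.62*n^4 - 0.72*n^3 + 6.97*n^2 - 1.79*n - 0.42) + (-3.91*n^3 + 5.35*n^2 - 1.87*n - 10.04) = -0.62*n^4 - 4.63*n^3 + 12.32*n^2 - 3.66*n - 10.46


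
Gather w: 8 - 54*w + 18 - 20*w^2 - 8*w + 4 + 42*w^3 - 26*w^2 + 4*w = 42*w^3 - 46*w^2 - 58*w + 30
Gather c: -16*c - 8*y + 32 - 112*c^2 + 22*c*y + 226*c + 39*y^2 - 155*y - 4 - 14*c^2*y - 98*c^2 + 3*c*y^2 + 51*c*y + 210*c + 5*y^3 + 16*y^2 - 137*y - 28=c^2*(-14*y - 210) + c*(3*y^2 + 73*y + 420) + 5*y^3 + 55*y^2 - 300*y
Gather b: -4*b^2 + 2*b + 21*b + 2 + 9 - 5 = -4*b^2 + 23*b + 6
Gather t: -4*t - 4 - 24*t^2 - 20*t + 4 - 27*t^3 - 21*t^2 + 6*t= -27*t^3 - 45*t^2 - 18*t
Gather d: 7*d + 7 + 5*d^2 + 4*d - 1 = 5*d^2 + 11*d + 6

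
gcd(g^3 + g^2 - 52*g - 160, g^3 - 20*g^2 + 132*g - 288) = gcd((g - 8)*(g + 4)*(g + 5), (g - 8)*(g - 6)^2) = g - 8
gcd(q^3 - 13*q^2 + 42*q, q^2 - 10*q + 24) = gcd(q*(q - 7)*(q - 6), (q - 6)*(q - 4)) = q - 6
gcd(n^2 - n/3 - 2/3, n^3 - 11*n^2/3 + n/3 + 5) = 1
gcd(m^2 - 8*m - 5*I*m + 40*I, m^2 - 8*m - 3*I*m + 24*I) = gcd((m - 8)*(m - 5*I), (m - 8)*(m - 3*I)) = m - 8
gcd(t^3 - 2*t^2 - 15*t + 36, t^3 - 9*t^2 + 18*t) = t - 3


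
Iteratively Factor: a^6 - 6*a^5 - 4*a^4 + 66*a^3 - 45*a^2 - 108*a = (a - 3)*(a^5 - 3*a^4 - 13*a^3 + 27*a^2 + 36*a) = a*(a - 3)*(a^4 - 3*a^3 - 13*a^2 + 27*a + 36) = a*(a - 3)^2*(a^3 - 13*a - 12) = a*(a - 4)*(a - 3)^2*(a^2 + 4*a + 3) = a*(a - 4)*(a - 3)^2*(a + 3)*(a + 1)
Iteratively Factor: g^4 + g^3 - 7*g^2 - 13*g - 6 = (g + 2)*(g^3 - g^2 - 5*g - 3) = (g + 1)*(g + 2)*(g^2 - 2*g - 3) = (g + 1)^2*(g + 2)*(g - 3)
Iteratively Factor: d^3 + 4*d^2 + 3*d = (d + 1)*(d^2 + 3*d) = (d + 1)*(d + 3)*(d)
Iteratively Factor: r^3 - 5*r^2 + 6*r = (r - 2)*(r^2 - 3*r) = r*(r - 2)*(r - 3)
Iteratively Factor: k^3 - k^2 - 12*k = (k - 4)*(k^2 + 3*k) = (k - 4)*(k + 3)*(k)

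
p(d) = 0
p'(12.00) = 0.00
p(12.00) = 0.00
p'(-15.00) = 0.00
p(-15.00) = 0.00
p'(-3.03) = 0.00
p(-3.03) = 0.00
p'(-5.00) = 0.00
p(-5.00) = 0.00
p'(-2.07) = 0.00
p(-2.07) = 0.00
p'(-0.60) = 0.00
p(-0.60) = 0.00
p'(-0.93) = 0.00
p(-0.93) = 0.00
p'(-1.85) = 0.00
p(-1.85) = 0.00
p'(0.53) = 0.00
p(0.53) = 0.00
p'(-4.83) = 0.00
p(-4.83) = 0.00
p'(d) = 0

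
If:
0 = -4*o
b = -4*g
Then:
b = -4*g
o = 0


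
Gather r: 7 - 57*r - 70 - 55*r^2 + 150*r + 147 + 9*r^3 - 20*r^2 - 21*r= 9*r^3 - 75*r^2 + 72*r + 84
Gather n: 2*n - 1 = 2*n - 1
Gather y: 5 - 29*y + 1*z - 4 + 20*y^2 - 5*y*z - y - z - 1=20*y^2 + y*(-5*z - 30)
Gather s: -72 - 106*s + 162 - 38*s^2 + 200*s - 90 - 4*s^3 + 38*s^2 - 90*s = -4*s^3 + 4*s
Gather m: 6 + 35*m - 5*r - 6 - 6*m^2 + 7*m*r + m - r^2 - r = -6*m^2 + m*(7*r + 36) - r^2 - 6*r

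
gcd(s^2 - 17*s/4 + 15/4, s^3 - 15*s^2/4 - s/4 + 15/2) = s - 3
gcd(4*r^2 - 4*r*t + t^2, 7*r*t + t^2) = 1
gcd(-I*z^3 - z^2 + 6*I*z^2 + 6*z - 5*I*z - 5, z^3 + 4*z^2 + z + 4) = z - I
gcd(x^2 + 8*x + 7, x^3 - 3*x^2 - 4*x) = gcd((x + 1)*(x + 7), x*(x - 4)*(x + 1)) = x + 1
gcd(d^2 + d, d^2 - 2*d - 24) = 1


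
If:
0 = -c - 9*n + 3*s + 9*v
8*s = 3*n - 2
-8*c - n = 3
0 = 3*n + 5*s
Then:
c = -127/312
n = 10/39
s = -2/13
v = 737/2808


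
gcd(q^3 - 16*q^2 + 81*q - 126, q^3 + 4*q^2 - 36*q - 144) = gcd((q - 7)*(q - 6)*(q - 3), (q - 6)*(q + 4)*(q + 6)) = q - 6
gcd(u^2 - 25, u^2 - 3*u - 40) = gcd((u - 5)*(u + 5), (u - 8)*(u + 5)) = u + 5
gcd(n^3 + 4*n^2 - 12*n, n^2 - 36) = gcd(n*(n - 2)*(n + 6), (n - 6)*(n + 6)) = n + 6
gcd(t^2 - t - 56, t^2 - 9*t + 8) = t - 8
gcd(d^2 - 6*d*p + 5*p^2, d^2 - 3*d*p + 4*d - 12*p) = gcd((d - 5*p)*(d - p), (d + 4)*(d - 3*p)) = 1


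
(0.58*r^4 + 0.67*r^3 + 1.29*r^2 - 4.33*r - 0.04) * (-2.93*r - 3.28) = -1.6994*r^5 - 3.8655*r^4 - 5.9773*r^3 + 8.4557*r^2 + 14.3196*r + 0.1312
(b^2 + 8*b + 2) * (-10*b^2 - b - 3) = -10*b^4 - 81*b^3 - 31*b^2 - 26*b - 6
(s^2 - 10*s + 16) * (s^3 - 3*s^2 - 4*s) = s^5 - 13*s^4 + 42*s^3 - 8*s^2 - 64*s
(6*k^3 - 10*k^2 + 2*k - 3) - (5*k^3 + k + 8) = k^3 - 10*k^2 + k - 11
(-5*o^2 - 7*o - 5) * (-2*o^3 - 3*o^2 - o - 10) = 10*o^5 + 29*o^4 + 36*o^3 + 72*o^2 + 75*o + 50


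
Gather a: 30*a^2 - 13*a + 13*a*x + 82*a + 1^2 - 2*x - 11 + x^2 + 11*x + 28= 30*a^2 + a*(13*x + 69) + x^2 + 9*x + 18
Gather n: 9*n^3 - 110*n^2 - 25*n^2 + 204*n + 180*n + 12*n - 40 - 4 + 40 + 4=9*n^3 - 135*n^2 + 396*n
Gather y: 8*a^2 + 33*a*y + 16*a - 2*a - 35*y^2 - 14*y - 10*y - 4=8*a^2 + 14*a - 35*y^2 + y*(33*a - 24) - 4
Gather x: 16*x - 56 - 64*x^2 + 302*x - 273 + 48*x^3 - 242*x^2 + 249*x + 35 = 48*x^3 - 306*x^2 + 567*x - 294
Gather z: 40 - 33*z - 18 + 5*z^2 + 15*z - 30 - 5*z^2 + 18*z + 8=0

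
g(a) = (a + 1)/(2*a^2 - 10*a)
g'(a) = (10 - 4*a)*(a + 1)/(2*a^2 - 10*a)^2 + 1/(2*a^2 - 10*a)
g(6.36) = 0.43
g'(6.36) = -0.32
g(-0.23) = 0.32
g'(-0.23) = 1.87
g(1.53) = -0.24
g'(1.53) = -0.01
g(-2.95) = -0.04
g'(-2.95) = 0.00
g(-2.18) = -0.04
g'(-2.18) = 0.01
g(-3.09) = -0.04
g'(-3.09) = 0.00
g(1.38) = -0.24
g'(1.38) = 0.01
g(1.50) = -0.24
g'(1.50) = -0.00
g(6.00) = 0.58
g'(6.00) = -0.60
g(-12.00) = -0.03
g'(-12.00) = 0.00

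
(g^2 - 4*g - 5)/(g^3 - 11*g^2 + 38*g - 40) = (g + 1)/(g^2 - 6*g + 8)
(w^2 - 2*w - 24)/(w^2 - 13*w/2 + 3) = 2*(w + 4)/(2*w - 1)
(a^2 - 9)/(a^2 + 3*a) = (a - 3)/a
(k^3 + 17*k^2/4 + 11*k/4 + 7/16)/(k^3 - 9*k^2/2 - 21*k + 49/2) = (8*k^2 + 6*k + 1)/(8*(k^2 - 8*k + 7))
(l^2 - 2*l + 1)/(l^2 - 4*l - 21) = (-l^2 + 2*l - 1)/(-l^2 + 4*l + 21)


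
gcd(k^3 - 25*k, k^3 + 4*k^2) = k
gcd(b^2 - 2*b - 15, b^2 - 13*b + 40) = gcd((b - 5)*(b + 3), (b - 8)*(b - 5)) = b - 5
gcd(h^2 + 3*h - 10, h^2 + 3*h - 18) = 1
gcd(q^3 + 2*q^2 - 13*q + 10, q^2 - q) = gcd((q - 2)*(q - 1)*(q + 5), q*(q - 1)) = q - 1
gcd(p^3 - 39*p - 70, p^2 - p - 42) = p - 7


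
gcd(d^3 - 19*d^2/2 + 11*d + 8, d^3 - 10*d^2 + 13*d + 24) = d - 8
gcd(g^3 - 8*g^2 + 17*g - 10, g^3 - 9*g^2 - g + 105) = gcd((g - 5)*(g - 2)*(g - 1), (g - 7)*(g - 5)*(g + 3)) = g - 5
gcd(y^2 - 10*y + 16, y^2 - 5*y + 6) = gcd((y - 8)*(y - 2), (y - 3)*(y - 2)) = y - 2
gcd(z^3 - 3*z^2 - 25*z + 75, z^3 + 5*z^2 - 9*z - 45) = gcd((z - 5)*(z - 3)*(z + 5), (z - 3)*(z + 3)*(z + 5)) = z^2 + 2*z - 15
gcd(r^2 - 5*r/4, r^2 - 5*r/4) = r^2 - 5*r/4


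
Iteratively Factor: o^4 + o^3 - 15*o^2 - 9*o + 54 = (o - 2)*(o^3 + 3*o^2 - 9*o - 27) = (o - 2)*(o + 3)*(o^2 - 9) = (o - 2)*(o + 3)^2*(o - 3)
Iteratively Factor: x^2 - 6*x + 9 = (x - 3)*(x - 3)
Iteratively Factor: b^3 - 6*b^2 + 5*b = (b - 1)*(b^2 - 5*b) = (b - 5)*(b - 1)*(b)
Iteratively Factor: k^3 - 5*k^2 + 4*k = (k - 1)*(k^2 - 4*k) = (k - 4)*(k - 1)*(k)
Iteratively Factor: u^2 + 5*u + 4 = (u + 4)*(u + 1)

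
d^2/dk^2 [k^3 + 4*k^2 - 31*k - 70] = 6*k + 8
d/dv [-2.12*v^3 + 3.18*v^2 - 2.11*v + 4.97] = -6.36*v^2 + 6.36*v - 2.11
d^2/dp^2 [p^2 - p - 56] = 2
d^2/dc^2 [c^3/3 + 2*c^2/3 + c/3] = 2*c + 4/3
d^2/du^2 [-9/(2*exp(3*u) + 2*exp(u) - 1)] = 18*(-4*(3*exp(2*u) + 1)^2*exp(u) + (9*exp(2*u) + 1)*(2*exp(3*u) + 2*exp(u) - 1))*exp(u)/(2*exp(3*u) + 2*exp(u) - 1)^3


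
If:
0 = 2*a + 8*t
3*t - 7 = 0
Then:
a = -28/3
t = 7/3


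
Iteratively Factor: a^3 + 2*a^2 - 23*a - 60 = (a + 4)*(a^2 - 2*a - 15) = (a - 5)*(a + 4)*(a + 3)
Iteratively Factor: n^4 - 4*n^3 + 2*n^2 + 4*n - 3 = (n - 1)*(n^3 - 3*n^2 - n + 3) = (n - 1)^2*(n^2 - 2*n - 3) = (n - 1)^2*(n + 1)*(n - 3)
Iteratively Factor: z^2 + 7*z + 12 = (z + 4)*(z + 3)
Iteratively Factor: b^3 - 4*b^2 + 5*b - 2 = (b - 1)*(b^2 - 3*b + 2) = (b - 1)^2*(b - 2)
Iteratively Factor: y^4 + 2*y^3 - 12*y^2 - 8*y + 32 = (y - 2)*(y^3 + 4*y^2 - 4*y - 16) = (y - 2)*(y + 2)*(y^2 + 2*y - 8) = (y - 2)*(y + 2)*(y + 4)*(y - 2)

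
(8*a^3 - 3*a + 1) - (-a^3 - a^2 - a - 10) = 9*a^3 + a^2 - 2*a + 11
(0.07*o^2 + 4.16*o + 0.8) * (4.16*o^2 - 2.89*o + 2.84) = 0.2912*o^4 + 17.1033*o^3 - 8.4956*o^2 + 9.5024*o + 2.272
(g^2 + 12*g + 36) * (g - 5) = g^3 + 7*g^2 - 24*g - 180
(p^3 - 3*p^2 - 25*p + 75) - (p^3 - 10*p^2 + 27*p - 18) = 7*p^2 - 52*p + 93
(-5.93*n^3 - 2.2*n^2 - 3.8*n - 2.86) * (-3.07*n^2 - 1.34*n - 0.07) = 18.2051*n^5 + 14.7002*n^4 + 15.0291*n^3 + 14.0262*n^2 + 4.0984*n + 0.2002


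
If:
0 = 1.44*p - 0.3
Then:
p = 0.21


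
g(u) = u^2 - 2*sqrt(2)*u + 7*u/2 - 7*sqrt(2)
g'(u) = 2*u - 2*sqrt(2) + 7/2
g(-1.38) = -8.92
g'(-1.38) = -2.09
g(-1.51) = -8.63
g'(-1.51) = -2.35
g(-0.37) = -10.01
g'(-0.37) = -0.07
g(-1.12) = -9.40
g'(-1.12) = -1.57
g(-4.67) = 8.77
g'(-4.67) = -8.67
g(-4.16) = 4.61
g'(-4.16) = -7.65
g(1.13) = -7.86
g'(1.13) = 2.93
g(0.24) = -9.68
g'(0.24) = 1.15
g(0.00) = -9.90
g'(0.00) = 0.67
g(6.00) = 30.13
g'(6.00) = 12.67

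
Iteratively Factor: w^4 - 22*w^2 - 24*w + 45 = (w - 5)*(w^3 + 5*w^2 + 3*w - 9) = (w - 5)*(w + 3)*(w^2 + 2*w - 3) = (w - 5)*(w + 3)^2*(w - 1)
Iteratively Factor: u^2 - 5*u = (u)*(u - 5)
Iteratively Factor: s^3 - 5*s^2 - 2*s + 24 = (s - 3)*(s^2 - 2*s - 8) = (s - 3)*(s + 2)*(s - 4)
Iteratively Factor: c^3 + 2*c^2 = (c + 2)*(c^2) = c*(c + 2)*(c)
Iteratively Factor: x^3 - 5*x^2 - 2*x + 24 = (x - 4)*(x^2 - x - 6) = (x - 4)*(x + 2)*(x - 3)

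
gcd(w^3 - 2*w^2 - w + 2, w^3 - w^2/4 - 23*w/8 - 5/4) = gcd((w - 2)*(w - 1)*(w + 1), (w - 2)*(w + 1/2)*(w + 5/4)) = w - 2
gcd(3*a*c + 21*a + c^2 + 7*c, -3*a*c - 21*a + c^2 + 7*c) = c + 7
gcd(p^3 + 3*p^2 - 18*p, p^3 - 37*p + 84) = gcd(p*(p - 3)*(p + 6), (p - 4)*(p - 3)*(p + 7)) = p - 3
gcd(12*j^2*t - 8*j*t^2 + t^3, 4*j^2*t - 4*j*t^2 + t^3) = -2*j*t + t^2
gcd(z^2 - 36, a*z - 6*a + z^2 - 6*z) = z - 6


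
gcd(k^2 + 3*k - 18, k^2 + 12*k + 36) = k + 6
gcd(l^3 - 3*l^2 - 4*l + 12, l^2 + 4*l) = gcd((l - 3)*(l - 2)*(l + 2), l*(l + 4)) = 1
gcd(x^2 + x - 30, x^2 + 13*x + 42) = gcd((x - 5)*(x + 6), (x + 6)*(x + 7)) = x + 6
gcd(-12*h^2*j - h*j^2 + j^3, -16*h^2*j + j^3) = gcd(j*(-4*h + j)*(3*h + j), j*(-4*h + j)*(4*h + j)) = 4*h*j - j^2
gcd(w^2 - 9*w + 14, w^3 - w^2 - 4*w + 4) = w - 2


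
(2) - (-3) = 5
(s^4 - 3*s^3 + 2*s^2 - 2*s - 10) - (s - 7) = s^4 - 3*s^3 + 2*s^2 - 3*s - 3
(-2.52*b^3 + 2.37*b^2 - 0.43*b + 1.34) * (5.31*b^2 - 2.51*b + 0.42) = -13.3812*b^5 + 18.9099*b^4 - 9.2904*b^3 + 9.1901*b^2 - 3.544*b + 0.5628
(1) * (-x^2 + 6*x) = -x^2 + 6*x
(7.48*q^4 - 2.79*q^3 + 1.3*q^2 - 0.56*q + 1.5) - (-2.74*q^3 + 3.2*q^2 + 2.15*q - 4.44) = 7.48*q^4 - 0.0499999999999998*q^3 - 1.9*q^2 - 2.71*q + 5.94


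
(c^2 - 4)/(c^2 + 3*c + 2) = (c - 2)/(c + 1)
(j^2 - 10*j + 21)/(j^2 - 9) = (j - 7)/(j + 3)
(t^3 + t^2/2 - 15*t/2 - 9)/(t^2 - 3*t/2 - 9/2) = t + 2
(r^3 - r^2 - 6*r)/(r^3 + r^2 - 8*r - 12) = r/(r + 2)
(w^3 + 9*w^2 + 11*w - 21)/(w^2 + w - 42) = (w^2 + 2*w - 3)/(w - 6)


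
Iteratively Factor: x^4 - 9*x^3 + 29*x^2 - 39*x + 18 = (x - 2)*(x^3 - 7*x^2 + 15*x - 9) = (x - 2)*(x - 1)*(x^2 - 6*x + 9) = (x - 3)*(x - 2)*(x - 1)*(x - 3)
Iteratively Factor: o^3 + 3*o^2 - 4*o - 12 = (o + 2)*(o^2 + o - 6) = (o - 2)*(o + 2)*(o + 3)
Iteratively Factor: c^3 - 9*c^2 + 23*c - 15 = (c - 3)*(c^2 - 6*c + 5) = (c - 3)*(c - 1)*(c - 5)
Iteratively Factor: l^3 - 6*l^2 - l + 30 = (l - 3)*(l^2 - 3*l - 10) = (l - 5)*(l - 3)*(l + 2)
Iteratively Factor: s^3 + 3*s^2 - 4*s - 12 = (s + 3)*(s^2 - 4) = (s + 2)*(s + 3)*(s - 2)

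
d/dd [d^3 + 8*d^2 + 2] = d*(3*d + 16)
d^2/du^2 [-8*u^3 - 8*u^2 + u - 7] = -48*u - 16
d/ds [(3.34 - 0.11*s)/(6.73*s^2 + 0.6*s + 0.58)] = (0.7403*s^2 - 44.9564*s - 2.0678)/(45.2929*s^4 + 8.076*s^3 + 8.1668*s^2 + 0.696*s + 0.3364)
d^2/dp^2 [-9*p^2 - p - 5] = -18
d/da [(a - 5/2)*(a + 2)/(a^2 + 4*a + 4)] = 9/(2*(a^2 + 4*a + 4))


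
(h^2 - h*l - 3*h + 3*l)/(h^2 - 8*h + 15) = (h - l)/(h - 5)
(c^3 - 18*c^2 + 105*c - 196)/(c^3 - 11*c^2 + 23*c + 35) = (c^2 - 11*c + 28)/(c^2 - 4*c - 5)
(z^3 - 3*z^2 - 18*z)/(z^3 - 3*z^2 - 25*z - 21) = z*(z - 6)/(z^2 - 6*z - 7)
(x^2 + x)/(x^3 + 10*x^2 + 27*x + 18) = x/(x^2 + 9*x + 18)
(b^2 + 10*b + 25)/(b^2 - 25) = (b + 5)/(b - 5)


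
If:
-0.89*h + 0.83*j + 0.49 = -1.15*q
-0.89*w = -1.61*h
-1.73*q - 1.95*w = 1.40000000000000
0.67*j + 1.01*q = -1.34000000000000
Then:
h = -1.59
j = -5.67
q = 2.44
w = -2.88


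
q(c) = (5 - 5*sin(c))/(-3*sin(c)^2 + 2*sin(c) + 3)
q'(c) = (5 - 5*sin(c))*(6*sin(c)*cos(c) - 2*cos(c))/(-3*sin(c)^2 + 2*sin(c) + 3)^2 - 5*cos(c)/(-3*sin(c)^2 + 2*sin(c) + 3) = 5*(-3*sin(c)^2 + 6*sin(c) - 5)*cos(c)/(2*sin(c) + 3*cos(c)^2)^2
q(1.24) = 0.12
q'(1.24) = -0.67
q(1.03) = 0.28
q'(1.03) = -0.84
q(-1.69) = -5.13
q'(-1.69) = 2.19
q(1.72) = 0.03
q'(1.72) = 0.36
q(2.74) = 0.92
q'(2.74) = 1.30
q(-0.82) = -131.12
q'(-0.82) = -8602.80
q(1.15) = 0.19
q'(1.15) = -0.76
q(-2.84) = 3.03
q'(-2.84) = 7.34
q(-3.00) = 2.15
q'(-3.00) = 4.14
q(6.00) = 2.90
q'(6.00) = -6.81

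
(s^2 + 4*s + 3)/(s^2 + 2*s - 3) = (s + 1)/(s - 1)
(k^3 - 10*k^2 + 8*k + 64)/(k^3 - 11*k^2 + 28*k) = (k^2 - 6*k - 16)/(k*(k - 7))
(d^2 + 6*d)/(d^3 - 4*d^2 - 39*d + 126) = d/(d^2 - 10*d + 21)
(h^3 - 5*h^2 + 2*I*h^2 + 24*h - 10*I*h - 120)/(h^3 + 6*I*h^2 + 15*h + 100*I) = (h^2 + h*(-5 + 6*I) - 30*I)/(h^2 + 10*I*h - 25)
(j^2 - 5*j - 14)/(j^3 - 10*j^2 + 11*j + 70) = 1/(j - 5)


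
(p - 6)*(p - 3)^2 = p^3 - 12*p^2 + 45*p - 54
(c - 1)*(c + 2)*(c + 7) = c^3 + 8*c^2 + 5*c - 14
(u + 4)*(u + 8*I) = u^2 + 4*u + 8*I*u + 32*I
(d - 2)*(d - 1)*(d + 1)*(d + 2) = d^4 - 5*d^2 + 4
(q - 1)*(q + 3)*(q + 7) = q^3 + 9*q^2 + 11*q - 21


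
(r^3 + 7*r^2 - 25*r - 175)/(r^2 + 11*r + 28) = (r^2 - 25)/(r + 4)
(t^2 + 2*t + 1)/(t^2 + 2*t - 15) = (t^2 + 2*t + 1)/(t^2 + 2*t - 15)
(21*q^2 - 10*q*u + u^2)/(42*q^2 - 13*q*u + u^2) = (3*q - u)/(6*q - u)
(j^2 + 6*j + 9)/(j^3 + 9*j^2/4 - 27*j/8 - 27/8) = 8*(j + 3)/(8*j^2 - 6*j - 9)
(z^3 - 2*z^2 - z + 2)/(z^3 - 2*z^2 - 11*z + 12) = (z^2 - z - 2)/(z^2 - z - 12)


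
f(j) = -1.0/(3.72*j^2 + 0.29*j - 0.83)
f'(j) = -1.0*(-7.44*j - 0.29)/(3.72*j^2 + 0.29*j - 0.83)^2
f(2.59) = -0.04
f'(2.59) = 0.03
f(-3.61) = -0.02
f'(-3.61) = -0.01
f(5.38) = -0.01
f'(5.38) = 0.00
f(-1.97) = -0.08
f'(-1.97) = -0.08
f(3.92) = -0.02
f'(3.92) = 0.01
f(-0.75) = -0.96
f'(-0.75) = -4.84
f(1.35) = -0.16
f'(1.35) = 0.26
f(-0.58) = -3.95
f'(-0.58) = -62.78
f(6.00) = -0.01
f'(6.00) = 0.00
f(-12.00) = -0.00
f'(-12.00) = -0.00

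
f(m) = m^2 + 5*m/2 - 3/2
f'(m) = 2*m + 5/2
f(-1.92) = -2.61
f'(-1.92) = -1.34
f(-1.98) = -2.53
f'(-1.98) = -1.46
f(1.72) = 5.76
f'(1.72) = 5.94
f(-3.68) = 2.84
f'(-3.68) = -4.86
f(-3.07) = 0.25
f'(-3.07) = -3.64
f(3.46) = 19.12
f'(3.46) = 9.42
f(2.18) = 8.70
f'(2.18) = 6.86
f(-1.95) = -2.57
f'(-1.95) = -1.40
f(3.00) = 15.00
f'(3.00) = 8.50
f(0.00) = -1.50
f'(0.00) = 2.50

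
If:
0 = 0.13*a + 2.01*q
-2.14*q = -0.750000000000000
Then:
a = -5.42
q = 0.35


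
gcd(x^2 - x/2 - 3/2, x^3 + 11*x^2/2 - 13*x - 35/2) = x + 1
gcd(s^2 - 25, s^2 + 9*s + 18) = 1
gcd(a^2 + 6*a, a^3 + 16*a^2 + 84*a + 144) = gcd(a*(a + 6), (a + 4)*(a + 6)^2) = a + 6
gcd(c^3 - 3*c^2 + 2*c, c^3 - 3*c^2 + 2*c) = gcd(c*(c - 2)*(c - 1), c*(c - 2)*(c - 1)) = c^3 - 3*c^2 + 2*c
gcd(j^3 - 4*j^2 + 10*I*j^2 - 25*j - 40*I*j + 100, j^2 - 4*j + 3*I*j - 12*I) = j - 4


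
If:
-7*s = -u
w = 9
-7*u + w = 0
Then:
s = 9/49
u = 9/7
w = 9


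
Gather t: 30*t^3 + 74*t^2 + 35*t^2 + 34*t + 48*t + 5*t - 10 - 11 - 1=30*t^3 + 109*t^2 + 87*t - 22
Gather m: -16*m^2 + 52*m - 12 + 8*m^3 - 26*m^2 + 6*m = 8*m^3 - 42*m^2 + 58*m - 12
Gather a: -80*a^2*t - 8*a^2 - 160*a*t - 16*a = a^2*(-80*t - 8) + a*(-160*t - 16)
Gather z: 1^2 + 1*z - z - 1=0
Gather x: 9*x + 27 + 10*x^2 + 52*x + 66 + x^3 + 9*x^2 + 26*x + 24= x^3 + 19*x^2 + 87*x + 117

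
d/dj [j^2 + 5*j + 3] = 2*j + 5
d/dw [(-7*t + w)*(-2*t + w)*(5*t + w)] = -31*t^2 - 8*t*w + 3*w^2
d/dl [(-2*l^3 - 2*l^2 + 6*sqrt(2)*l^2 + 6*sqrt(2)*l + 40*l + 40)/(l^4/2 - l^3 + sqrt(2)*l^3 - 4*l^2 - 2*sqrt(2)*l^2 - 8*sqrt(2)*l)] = 4*(l^6 - 6*sqrt(2)*l^5 + 2*l^5 - 66*l^4 + 3*sqrt(2)*l^4 - 36*sqrt(2)*l^3 - 24*l^3 + 208*l^2 + 160*sqrt(2)*l + 320*l + 320*sqrt(2))/(l^2*(l^6 - 4*l^5 + 4*sqrt(2)*l^5 - 16*sqrt(2)*l^4 - 4*l^4 - 48*sqrt(2)*l^3 - 32*l^2 + 128*sqrt(2)*l^2 + 256*l + 256*sqrt(2)*l + 512))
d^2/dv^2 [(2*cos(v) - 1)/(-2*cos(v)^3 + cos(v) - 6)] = ((2 - 4*cos(v))*(6*cos(v)^2 - 1)^2*sin(v)^2 + 2*(2*cos(v)^3 - cos(v) + 6)^2*cos(v) + (2*cos(v)^3 - cos(v) + 6)*(-15*(1 - cos(2*v))^2 + cos(v)/2 - 33*cos(2*v) + 9*cos(3*v)/2 + 23))/(2*cos(v)^3 - cos(v) + 6)^3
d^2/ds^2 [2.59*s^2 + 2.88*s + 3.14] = 5.18000000000000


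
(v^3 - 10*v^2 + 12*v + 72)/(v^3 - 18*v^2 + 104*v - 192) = (v^2 - 4*v - 12)/(v^2 - 12*v + 32)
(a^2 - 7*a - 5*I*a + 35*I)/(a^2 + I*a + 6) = (a^2 - 7*a - 5*I*a + 35*I)/(a^2 + I*a + 6)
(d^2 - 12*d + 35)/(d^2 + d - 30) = (d - 7)/(d + 6)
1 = 1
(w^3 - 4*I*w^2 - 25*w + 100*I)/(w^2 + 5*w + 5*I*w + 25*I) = (w^2 - w*(5 + 4*I) + 20*I)/(w + 5*I)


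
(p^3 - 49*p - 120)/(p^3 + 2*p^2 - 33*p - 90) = (p - 8)/(p - 6)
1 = 1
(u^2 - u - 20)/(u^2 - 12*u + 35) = (u + 4)/(u - 7)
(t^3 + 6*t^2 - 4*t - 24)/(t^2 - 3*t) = (t^3 + 6*t^2 - 4*t - 24)/(t*(t - 3))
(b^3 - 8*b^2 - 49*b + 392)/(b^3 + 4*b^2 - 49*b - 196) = (b - 8)/(b + 4)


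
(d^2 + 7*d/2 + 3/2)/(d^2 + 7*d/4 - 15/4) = 2*(2*d + 1)/(4*d - 5)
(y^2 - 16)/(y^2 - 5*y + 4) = (y + 4)/(y - 1)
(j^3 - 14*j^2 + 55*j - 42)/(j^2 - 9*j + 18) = (j^2 - 8*j + 7)/(j - 3)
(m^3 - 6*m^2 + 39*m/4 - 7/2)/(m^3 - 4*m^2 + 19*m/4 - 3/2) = (2*m - 7)/(2*m - 3)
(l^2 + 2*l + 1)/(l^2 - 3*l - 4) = (l + 1)/(l - 4)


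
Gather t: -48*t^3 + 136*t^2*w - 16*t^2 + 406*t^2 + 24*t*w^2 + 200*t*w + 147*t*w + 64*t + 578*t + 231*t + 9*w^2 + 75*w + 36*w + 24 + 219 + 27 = -48*t^3 + t^2*(136*w + 390) + t*(24*w^2 + 347*w + 873) + 9*w^2 + 111*w + 270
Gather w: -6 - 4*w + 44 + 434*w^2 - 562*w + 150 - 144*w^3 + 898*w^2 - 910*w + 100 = -144*w^3 + 1332*w^2 - 1476*w + 288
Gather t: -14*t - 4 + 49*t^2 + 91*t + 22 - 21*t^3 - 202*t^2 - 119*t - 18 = -21*t^3 - 153*t^2 - 42*t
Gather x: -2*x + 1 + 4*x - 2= 2*x - 1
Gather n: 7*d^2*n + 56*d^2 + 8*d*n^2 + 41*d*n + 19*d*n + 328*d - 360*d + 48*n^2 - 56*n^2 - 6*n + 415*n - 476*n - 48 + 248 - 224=56*d^2 - 32*d + n^2*(8*d - 8) + n*(7*d^2 + 60*d - 67) - 24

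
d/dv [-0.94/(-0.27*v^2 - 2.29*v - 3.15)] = (-0.5076*v - 2.1526)/(0.27*v^2 + 2.29*v + 3.15)^2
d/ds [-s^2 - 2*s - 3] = -2*s - 2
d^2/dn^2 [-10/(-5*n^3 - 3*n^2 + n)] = 20*(-3*n*(5*n + 1)*(5*n^2 + 3*n - 1) + (15*n^2 + 6*n - 1)^2)/(n^3*(5*n^2 + 3*n - 1)^3)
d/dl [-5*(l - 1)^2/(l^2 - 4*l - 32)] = 10*(l^2 + 33*l - 34)/(l^4 - 8*l^3 - 48*l^2 + 256*l + 1024)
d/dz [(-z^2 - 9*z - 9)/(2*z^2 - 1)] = (18*z^2 + 38*z + 9)/(4*z^4 - 4*z^2 + 1)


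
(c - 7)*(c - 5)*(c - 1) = c^3 - 13*c^2 + 47*c - 35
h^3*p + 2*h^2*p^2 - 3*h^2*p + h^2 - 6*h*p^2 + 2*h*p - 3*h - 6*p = (h - 3)*(h + 2*p)*(h*p + 1)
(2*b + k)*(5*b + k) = 10*b^2 + 7*b*k + k^2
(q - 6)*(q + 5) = q^2 - q - 30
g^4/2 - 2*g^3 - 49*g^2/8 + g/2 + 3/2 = (g/2 + 1)*(g - 6)*(g - 1/2)*(g + 1/2)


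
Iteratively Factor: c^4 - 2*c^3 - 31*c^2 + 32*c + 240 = (c + 4)*(c^3 - 6*c^2 - 7*c + 60) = (c + 3)*(c + 4)*(c^2 - 9*c + 20) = (c - 5)*(c + 3)*(c + 4)*(c - 4)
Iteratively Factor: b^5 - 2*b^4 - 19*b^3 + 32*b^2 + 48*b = (b - 3)*(b^4 + b^3 - 16*b^2 - 16*b) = (b - 4)*(b - 3)*(b^3 + 5*b^2 + 4*b) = b*(b - 4)*(b - 3)*(b^2 + 5*b + 4) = b*(b - 4)*(b - 3)*(b + 1)*(b + 4)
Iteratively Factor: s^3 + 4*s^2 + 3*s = (s + 3)*(s^2 + s) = (s + 1)*(s + 3)*(s)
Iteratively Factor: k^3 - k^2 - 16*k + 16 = (k - 1)*(k^2 - 16) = (k - 4)*(k - 1)*(k + 4)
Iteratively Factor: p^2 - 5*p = (p)*(p - 5)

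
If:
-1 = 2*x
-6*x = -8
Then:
No Solution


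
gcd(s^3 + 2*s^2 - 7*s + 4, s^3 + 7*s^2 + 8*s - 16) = s^2 + 3*s - 4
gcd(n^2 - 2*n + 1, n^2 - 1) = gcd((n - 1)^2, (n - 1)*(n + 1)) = n - 1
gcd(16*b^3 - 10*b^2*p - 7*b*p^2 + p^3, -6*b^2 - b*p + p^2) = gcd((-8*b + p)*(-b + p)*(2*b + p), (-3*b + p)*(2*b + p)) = 2*b + p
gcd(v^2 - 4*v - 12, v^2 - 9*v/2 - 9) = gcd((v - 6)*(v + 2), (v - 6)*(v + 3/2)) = v - 6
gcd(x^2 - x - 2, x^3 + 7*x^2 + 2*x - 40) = x - 2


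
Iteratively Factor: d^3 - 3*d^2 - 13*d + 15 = (d - 5)*(d^2 + 2*d - 3) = (d - 5)*(d - 1)*(d + 3)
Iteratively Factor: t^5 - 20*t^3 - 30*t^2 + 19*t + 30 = (t + 3)*(t^4 - 3*t^3 - 11*t^2 + 3*t + 10) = (t - 5)*(t + 3)*(t^3 + 2*t^2 - t - 2) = (t - 5)*(t + 1)*(t + 3)*(t^2 + t - 2) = (t - 5)*(t - 1)*(t + 1)*(t + 3)*(t + 2)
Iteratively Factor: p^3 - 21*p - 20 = (p - 5)*(p^2 + 5*p + 4) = (p - 5)*(p + 1)*(p + 4)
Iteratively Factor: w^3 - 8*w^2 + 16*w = (w - 4)*(w^2 - 4*w) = w*(w - 4)*(w - 4)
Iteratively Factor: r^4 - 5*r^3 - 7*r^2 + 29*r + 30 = (r + 1)*(r^3 - 6*r^2 - r + 30) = (r - 3)*(r + 1)*(r^2 - 3*r - 10) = (r - 5)*(r - 3)*(r + 1)*(r + 2)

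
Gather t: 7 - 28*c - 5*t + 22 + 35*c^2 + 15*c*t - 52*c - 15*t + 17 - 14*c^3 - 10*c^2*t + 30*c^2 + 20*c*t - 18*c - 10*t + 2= -14*c^3 + 65*c^2 - 98*c + t*(-10*c^2 + 35*c - 30) + 48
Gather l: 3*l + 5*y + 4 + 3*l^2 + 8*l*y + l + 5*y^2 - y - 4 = 3*l^2 + l*(8*y + 4) + 5*y^2 + 4*y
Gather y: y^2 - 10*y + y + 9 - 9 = y^2 - 9*y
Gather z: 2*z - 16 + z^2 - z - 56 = z^2 + z - 72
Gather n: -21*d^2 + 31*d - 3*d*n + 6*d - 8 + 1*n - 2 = -21*d^2 + 37*d + n*(1 - 3*d) - 10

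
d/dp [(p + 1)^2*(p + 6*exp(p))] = (p + 1)*(2*p + (p + 1)*(6*exp(p) + 1) + 12*exp(p))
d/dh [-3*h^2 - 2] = -6*h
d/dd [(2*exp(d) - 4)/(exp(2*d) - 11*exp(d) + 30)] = 2*(-(exp(d) - 2)*(2*exp(d) - 11) + exp(2*d) - 11*exp(d) + 30)*exp(d)/(exp(2*d) - 11*exp(d) + 30)^2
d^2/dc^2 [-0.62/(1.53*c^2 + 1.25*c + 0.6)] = (2.902716*c^2 + 2.3715*c - 0.62*(3.06*c + 1.25)*(6.12*c + 2.5) + 1.13832)/(1.53*c^2 + 1.25*c + 0.6)^3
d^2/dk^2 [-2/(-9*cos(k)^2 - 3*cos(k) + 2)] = 6*(-108*sin(k)^4 + 81*sin(k)^2 + 127*cos(k)/4 - 27*cos(3*k)/4 + 45)/((3*cos(k) - 1)^3*(3*cos(k) + 2)^3)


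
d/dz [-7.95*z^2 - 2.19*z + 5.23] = -15.9*z - 2.19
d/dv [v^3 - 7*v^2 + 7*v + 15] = 3*v^2 - 14*v + 7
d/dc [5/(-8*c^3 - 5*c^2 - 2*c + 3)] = 10*(12*c^2 + 5*c + 1)/(8*c^3 + 5*c^2 + 2*c - 3)^2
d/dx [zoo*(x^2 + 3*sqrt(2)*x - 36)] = zoo*(x + 1)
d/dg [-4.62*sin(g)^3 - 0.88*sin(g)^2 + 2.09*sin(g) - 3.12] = (-13.86*sin(g)^2 - 1.76*sin(g) + 2.09)*cos(g)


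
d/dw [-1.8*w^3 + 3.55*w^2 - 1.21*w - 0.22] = -5.4*w^2 + 7.1*w - 1.21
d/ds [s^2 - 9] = 2*s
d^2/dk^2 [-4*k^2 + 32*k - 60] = -8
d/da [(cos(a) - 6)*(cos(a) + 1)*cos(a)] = (-3*cos(a)^2 + 10*cos(a) + 6)*sin(a)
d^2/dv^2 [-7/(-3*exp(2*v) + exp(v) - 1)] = 7*((1 - 12*exp(v))*(3*exp(2*v) - exp(v) + 1) + 2*(6*exp(v) - 1)^2*exp(v))*exp(v)/(3*exp(2*v) - exp(v) + 1)^3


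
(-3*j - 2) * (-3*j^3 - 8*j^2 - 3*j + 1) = 9*j^4 + 30*j^3 + 25*j^2 + 3*j - 2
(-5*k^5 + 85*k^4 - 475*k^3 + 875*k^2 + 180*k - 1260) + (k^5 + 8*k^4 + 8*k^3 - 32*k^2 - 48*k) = -4*k^5 + 93*k^4 - 467*k^3 + 843*k^2 + 132*k - 1260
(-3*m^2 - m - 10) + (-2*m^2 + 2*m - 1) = -5*m^2 + m - 11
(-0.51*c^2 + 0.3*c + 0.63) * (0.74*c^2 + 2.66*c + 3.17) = -0.3774*c^4 - 1.1346*c^3 - 0.3525*c^2 + 2.6268*c + 1.9971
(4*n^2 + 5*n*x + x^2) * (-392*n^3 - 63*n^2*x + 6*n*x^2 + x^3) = -1568*n^5 - 2212*n^4*x - 683*n^3*x^2 - 29*n^2*x^3 + 11*n*x^4 + x^5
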